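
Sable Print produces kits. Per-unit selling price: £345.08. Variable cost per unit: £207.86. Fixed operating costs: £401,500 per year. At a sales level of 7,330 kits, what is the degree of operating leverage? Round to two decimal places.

1.66

Total contribution margin = 7,330 × £137.22 = £1,005,822.60.
Operating income = contribution − fixed costs = £1,005,822.60 − £401,500 = £604,322.60.
DOL = contribution ÷ EBIT = £1,005,822.60 ÷ £604,322.60 = 1.6644.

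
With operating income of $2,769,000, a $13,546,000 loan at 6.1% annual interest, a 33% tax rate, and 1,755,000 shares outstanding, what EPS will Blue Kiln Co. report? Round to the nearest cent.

Pre-tax income = $2,769,000 − $826,306.00 = $1,942,694.00.
After tax at 33%: net income = $1,942,694.00 × 0.67 = $1,301,604.98.
Per share: $1,301,604.98 / 1,755,000 shares = $0.74.

$0.74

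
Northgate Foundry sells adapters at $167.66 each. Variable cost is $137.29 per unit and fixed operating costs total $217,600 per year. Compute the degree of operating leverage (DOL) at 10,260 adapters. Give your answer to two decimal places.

3.31

Total contribution margin = 10,260 × $30.37 = $311,596.20.
EBIT = $311,596.20 − $217,600 = $93,996.20.
DOL = contribution ÷ EBIT = $311,596.20 ÷ $93,996.20 = 3.3150.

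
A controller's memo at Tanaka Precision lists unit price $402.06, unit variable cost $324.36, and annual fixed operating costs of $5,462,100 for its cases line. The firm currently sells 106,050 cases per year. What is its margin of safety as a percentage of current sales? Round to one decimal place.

33.7%

Unit CM = price − variable cost = $402.06 − $324.36 = $77.70. Break-even units = $5,462,100 ÷ $77.70 = 70,297.30; break-even revenue = 70,297.30 × $402.06 = $28,263,731.35.
Actual sales revenue = 106,050 × $402.06 = $42,638,463.00.
Margin of safety = ($42,638,463.00 − $28,263,731.35) ÷ $42,638,463.00 = 33.7%.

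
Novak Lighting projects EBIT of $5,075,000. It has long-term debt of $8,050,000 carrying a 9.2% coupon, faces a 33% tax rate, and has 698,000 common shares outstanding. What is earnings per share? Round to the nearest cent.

Pre-tax income = $5,075,000 − $740,600.00 = $4,334,400.00.
Net income = $4,334,400.00 × (1 − 0.33) = $2,904,048.00.
EPS = $2,904,048.00 ÷ 698,000 = $4.16.

$4.16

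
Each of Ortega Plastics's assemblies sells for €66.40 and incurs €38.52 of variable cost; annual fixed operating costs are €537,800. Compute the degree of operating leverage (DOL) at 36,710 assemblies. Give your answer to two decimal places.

At 36,710 units, contribution = 36,710 × €27.88 = €1,023,474.80.
EBIT = €1,023,474.80 − €537,800 = €485,674.80.
DOL = contribution ÷ EBIT = €1,023,474.80 ÷ €485,674.80 = 2.1073.

2.11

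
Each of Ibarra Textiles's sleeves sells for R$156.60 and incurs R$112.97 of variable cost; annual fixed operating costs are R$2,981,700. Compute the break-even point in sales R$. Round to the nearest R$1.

CM per unit = R$156.60 − R$112.97 = R$43.63; CM ratio = R$43.63 / R$156.60 = 0.2786.
Break-even sales = FC ÷ CM ratio = R$2,981,700 × R$156.60 / R$43.63 = R$10,702,137.

R$10,702,137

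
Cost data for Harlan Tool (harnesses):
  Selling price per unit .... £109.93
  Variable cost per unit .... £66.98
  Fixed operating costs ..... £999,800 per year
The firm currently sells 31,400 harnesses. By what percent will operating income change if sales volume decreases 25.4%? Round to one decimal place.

Total contribution margin = 31,400 × £42.95 = £1,348,630.00.
Subtracting fixed costs: EBIT = £1,348,630.00 − £999,800 = £348,830.00.
So DOL = total CM / EBIT = £1,348,630.00 / £348,830.00 = 3.8662.
So EBIT moves 3.8662 × (-25.4%) = -98.2%.

-98.2%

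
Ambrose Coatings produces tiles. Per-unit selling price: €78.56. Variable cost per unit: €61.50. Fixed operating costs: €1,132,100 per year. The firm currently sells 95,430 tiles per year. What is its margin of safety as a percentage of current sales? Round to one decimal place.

30.5%

Unit CM = price − variable cost = €78.56 − €61.50 = €17.06. Break-even units = €1,132,100 ÷ €17.06 = 66,359.91; break-even revenue = 66,359.91 × €78.56 = €5,213,234.23.
Current sales = 95,430 × €78.56 = €7,496,980.80.
Margin of safety = (€7,496,980.80 − €5,213,234.23) ÷ €7,496,980.80 = 30.5%.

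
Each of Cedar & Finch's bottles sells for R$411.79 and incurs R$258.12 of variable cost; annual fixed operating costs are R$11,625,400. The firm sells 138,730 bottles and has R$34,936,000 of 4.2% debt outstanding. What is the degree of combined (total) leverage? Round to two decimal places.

At 138,730 units, contribution = 138,730 × R$153.67 = R$21,318,639.10.
EBIT = R$21,318,639.10 − R$11,625,400 = R$9,693,239.10. Interest = R$1,467,312.00, so EBIT − I = R$8,225,927.10.
Degree of total leverage = total CM / (EBIT − interest) = R$21,318,639.10 / R$8,225,927.10 = 2.5916.

2.59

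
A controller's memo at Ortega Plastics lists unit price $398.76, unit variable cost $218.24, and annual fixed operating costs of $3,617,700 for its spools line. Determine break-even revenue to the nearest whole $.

$7,991,325

Contribution margin per unit = $398.76 − $218.24 = $180.52, a CM ratio of $180.52 ÷ $398.76 = 0.4527.
Break-even sales = FC ÷ CM ratio = $3,617,700 × $398.76 / $180.52 = $7,991,325.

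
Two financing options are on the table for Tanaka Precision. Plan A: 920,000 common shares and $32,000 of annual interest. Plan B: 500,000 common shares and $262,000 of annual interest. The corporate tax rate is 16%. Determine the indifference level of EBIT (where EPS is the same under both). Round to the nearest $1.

At indifference, (EBIT − 32,000)(1 − t)/920,000 = (EBIT − 262,000)(1 − t)/500,000.
Cancelling (1 − t) and cross-multiplying: 500,000·(EBIT − 32,000) = 920,000·(EBIT − 262,000).
Solving, EBIT = (262,000·920,000 − 32,000·500,000) / (920,000 − 500,000) = 225,040,000,000 / 420,000 = 535,809.52.

$535,810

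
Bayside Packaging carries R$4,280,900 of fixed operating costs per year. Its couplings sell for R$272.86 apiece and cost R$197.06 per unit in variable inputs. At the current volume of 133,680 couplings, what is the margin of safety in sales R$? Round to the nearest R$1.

Each unit contributes R$272.86 − R$197.06 = R$75.80. Break-even units = R$4,280,900 ÷ R$75.80 = 56,476.25; break-even revenue = 56,476.25 × R$272.86 = R$15,410,110.47.
Current sales = 133,680 × R$272.86 = R$36,475,924.80.
Margin of safety = R$36,475,924.80 − R$15,410,110.47 = R$21,065,814.

R$21,065,814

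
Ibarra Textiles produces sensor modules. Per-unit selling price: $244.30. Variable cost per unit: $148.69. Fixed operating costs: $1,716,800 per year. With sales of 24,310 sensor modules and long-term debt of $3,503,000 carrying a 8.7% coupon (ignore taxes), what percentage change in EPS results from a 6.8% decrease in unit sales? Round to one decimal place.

-52.2%

Contribution at this volume is 24,310 × $95.61 = $2,324,279.10.
Subtracting fixed costs: EBIT = $2,324,279.10 − $1,716,800 = $607,479.10.
Interest = $304,761.00, so EBIT − I = $302,718.10.
Degree of combined leverage = contribution ÷ (EBIT − I) = $2,324,279.10 ÷ $302,718.10 = 7.6780.
%ΔEPS = DCL × %ΔSales = 7.6780 × -6.8% = -52.2%.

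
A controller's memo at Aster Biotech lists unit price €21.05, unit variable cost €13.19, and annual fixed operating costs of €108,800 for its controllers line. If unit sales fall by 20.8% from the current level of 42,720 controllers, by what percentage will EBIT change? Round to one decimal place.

Total contribution margin = 42,720 × €7.86 = €335,779.20.
EBIT = €335,779.20 − €108,800 = €226,979.20.
DOL = contribution ÷ EBIT = €335,779.20 ÷ €226,979.20 = 1.4793.
Operating income changes by 1.4793 × -20.8% = -30.8%.

-30.8%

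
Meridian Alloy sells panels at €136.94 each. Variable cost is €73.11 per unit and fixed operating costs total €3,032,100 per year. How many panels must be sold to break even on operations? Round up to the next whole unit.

Contribution margin per unit = €136.94 − €73.11 = €63.83.
Units to break even: €3,032,100 ÷ €63.83 = 47,502.74, rounded up to 47,503.

47,503 panels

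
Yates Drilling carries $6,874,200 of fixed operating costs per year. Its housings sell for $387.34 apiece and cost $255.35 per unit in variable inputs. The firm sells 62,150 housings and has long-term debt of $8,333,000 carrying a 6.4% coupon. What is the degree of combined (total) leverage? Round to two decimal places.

At 62,150 units, contribution = 62,150 × $131.99 = $8,203,178.50.
Operating income = contribution − fixed costs = $8,203,178.50 − $6,874,200 = $1,328,978.50. Interest = $533,312.00.
DOL = $8,203,178.50 ÷ $1,328,978.50 = 6.1725; DFL = $1,328,978.50 ÷ $795,666.50 = 1.6703.
Combined leverage = 6.1725 × 1.6703 = 10.3099.

10.31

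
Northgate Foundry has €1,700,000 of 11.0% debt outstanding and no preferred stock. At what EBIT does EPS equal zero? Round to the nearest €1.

Annual interest = 11.0% × €1,700,000 = €187,000.00.
Without preferred stock the financial break-even is simply EBIT = interest = €187,000.00.

€187,000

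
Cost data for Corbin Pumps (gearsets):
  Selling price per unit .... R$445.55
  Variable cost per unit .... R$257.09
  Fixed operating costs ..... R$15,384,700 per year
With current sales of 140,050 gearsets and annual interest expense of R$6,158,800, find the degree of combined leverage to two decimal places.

Total contribution margin = 140,050 × R$188.46 = R$26,393,823.00.
Subtracting fixed costs: EBIT = R$26,393,823.00 − R$15,384,700 = R$11,009,123.00. Interest = R$6,158,800.00, so EBIT − I = R$4,850,323.00.
Degree of total leverage = total CM / (EBIT − interest) = R$26,393,823.00 / R$4,850,323.00 = 5.4417.

5.44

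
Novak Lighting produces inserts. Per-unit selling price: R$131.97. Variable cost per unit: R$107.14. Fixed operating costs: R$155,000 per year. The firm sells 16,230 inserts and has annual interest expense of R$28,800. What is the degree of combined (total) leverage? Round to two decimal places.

At 16,230 units, contribution = 16,230 × R$24.83 = R$402,990.90.
Operating income = contribution − fixed costs = R$402,990.90 − R$155,000 = R$247,990.90. Interest = R$28,800.00.
DOL = R$402,990.90 ÷ R$247,990.90 = 1.6250; DFL = R$247,990.90 ÷ R$219,190.90 = 1.1314.
DCL = DOL × DFL = 1.6250 × 1.1314 = 1.8385.

1.84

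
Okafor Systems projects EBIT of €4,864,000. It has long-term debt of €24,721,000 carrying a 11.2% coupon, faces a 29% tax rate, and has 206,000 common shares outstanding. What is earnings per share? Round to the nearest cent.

Interest = €2,768,752.00, so EBT = €4,864,000 − €2,768,752.00 = €2,095,248.00.
Net income = €2,095,248.00 × (1 − 0.29) = €1,487,626.08.
EPS = €1,487,626.08 ÷ 206,000 = €7.22.

€7.22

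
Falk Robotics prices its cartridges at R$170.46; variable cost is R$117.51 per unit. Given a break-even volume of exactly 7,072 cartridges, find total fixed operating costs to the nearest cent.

Each unit contributes R$170.46 − R$117.51 = R$52.95.
Since BE = FC / CM, FC = 7,072 × R$52.95 = R$374,462.40.

R$374,462.40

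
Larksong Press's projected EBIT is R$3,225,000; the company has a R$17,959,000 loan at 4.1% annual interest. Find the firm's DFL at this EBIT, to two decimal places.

1.30

Annual interest charges come to R$736,319.00.
DFL = EBIT ÷ (EBIT − I) = R$3,225,000 ÷ (R$3,225,000 − R$736,319.00) = R$3,225,000 ÷ R$2,488,681.00 = 1.2959.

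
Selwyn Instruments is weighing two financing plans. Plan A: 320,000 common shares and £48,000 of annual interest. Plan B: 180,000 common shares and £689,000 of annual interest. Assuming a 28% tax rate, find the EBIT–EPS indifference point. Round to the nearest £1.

£1,513,143

Set EPS_A = EPS_B: (EBIT − £48,000)(1 − 0.28) ÷ 320,000 = (EBIT − £689,000)(1 − 0.28) ÷ 180,000.
The (1 − t) factor cancels: (EBIT − 48,000) × 180,000 = (EBIT − 689,000) × 320,000.
Solving, EBIT = (689,000·320,000 − 48,000·180,000) / (320,000 − 180,000) = 211,840,000,000 / 140,000 = 1,513,142.86.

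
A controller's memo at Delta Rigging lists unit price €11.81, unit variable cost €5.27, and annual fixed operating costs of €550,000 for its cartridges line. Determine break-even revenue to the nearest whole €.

€993,196

Contribution margin per unit = €11.81 − €5.27 = €6.54, a CM ratio of €6.54 ÷ €11.81 = 0.5538.
Break-even revenue = fixed costs × price ÷ CM = €550,000 × €11.81 ÷ €6.54 = €993,196.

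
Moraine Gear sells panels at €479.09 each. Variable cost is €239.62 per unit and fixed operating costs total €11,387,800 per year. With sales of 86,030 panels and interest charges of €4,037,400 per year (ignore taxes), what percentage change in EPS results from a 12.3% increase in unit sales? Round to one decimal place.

+49.0%

Contribution at this volume is 86,030 × €239.47 = €20,601,604.10.
Subtracting fixed costs: EBIT = €20,601,604.10 − €11,387,800 = €9,213,804.10.
After interest of €4,037,400.00, pre-tax earnings = €5,176,404.10.
DCL = total CM / (EBIT − I) = €20,601,604.10 / €5,176,404.10 = 3.9799.
EPS therefore changes by 3.9799 × (+12.3%) = +49.0%.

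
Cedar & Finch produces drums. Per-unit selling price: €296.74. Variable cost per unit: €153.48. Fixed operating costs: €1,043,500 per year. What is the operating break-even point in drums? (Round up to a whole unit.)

Contribution margin per unit = €296.74 − €153.48 = €143.26.
Break-even Q = €1,043,500 / €143.26 = 7,283.96 → 7,284 drums.

7,284 drums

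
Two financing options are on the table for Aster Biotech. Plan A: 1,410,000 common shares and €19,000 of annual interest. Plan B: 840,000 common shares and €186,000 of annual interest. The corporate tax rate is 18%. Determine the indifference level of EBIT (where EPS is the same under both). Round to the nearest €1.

Set EPS_A = EPS_B: (EBIT − €19,000)(1 − 0.18) ÷ 1,410,000 = (EBIT − €186,000)(1 − 0.18) ÷ 840,000.
Cancelling (1 − t) and cross-multiplying: 840,000·(EBIT − 19,000) = 1,410,000·(EBIT − 186,000).
EBIT × (1,410,000 − 840,000) = 186,000 × 1,410,000 − 19,000 × 840,000 = 246,300,000,000, so EBIT = 246,300,000,000 ÷ 570,000 = 432,105.26.

€432,105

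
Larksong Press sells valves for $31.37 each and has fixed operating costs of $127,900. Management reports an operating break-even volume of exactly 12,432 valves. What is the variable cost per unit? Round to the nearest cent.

At break-even, FC = Q × (P − VC), so P − VC = $127,900 ÷ 12,432 = $10.2880.
Hence VC = price − CM = $31.37 − $10.2880 = $21.08.

$21.08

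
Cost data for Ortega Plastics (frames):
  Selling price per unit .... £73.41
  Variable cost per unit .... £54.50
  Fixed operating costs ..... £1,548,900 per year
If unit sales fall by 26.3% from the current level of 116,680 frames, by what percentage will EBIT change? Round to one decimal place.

Contribution at this volume is 116,680 × £18.91 = £2,206,418.80.
EBIT = £2,206,418.80 − £1,548,900 = £657,518.80.
Degree of operating leverage = £2,206,418.80 / £657,518.80 = 3.3557.
%ΔEBIT = DOL × %ΔSales = 3.3557 × -26.3% = -88.3%.

-88.3%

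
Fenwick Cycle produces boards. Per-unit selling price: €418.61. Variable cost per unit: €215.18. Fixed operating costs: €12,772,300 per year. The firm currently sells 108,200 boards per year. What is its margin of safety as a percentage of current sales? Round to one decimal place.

Each unit contributes €418.61 − €215.18 = €203.43. Break-even units = €12,772,300 ÷ €203.43 = 62,784.74; break-even revenue = 62,784.74 × €418.61 = €26,282,320.71.
Current sales = 108,200 × €418.61 = €45,293,602.00.
Margin of safety = (€45,293,602.00 − €26,282,320.71) ÷ €45,293,602.00 = 42.0%.

42.0%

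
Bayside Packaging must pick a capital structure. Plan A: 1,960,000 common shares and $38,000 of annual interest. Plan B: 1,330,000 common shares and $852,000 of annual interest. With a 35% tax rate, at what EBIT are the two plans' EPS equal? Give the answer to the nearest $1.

At indifference, (EBIT − 38,000)(1 − t)/1,960,000 = (EBIT − 852,000)(1 − t)/1,330,000.
The (1 − t) factor cancels: (EBIT − 38,000) × 1,330,000 = (EBIT − 852,000) × 1,960,000.
EBIT × (1,960,000 − 1,330,000) = 852,000 × 1,960,000 − 38,000 × 1,330,000 = 1,619,380,000,000, so EBIT = 1,619,380,000,000 ÷ 630,000 = 2,570,444.44.

$2,570,444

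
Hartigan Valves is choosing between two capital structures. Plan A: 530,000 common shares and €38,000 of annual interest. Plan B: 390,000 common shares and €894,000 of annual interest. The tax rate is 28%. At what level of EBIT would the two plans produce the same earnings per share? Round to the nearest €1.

€3,278,571

At indifference, (EBIT − 38,000)(1 − t)/530,000 = (EBIT − 894,000)(1 − t)/390,000.
The (1 − t) factor cancels: (EBIT − 38,000) × 390,000 = (EBIT − 894,000) × 530,000.
Solving, EBIT = (894,000·530,000 − 38,000·390,000) / (530,000 − 390,000) = 459,000,000,000 / 140,000 = 3,278,571.43.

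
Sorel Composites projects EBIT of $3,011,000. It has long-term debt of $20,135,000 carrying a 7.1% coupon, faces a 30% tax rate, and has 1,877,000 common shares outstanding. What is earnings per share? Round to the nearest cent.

Interest = $1,429,585.00, so EBT = $3,011,000 − $1,429,585.00 = $1,581,415.00.
After tax at 30%: net income = $1,581,415.00 × 0.70 = $1,106,990.50.
EPS = $1,106,990.50 ÷ 1,877,000 = $0.59.

$0.59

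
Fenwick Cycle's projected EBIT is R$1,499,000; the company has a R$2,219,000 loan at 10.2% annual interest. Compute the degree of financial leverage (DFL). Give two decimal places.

1.18

Annual interest charges come to R$226,338.00.
DFL = EBIT ÷ (EBIT − I) = R$1,499,000 ÷ (R$1,499,000 − R$226,338.00) = R$1,499,000 ÷ R$1,272,662.00 = 1.1778.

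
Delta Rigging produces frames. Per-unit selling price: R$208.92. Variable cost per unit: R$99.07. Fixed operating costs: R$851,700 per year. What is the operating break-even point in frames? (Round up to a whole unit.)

Contribution margin per unit = R$208.92 − R$99.07 = R$109.85.
Break-even volume = fixed costs ÷ CM per unit = R$851,700 ÷ R$109.85 = 7,753.30, so 7,754 frames.

7,754 frames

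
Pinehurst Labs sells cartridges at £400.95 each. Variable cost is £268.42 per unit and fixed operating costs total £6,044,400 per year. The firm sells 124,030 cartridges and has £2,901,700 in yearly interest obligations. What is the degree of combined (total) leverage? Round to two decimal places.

2.19

Contribution at this volume is 124,030 × £132.53 = £16,437,695.90.
Subtracting fixed costs: EBIT = £16,437,695.90 − £6,044,400 = £10,393,295.90. Interest = £2,901,700.00.
DOL = £16,437,695.90 ÷ £10,393,295.90 = 1.5816; DFL = £10,393,295.90 ÷ £7,491,595.90 = 1.3873.
DCL = DOL × DFL = 1.5816 × 1.3873 = 2.1942.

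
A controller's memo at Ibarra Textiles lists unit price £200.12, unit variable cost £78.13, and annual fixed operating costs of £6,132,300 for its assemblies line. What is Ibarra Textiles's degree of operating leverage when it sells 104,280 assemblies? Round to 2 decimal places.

Contribution at this volume is 104,280 × £121.99 = £12,721,117.20.
Operating income = contribution − fixed costs = £12,721,117.20 − £6,132,300 = £6,588,817.20.
DOL = contribution ÷ EBIT = £12,721,117.20 ÷ £6,588,817.20 = 1.9307.

1.93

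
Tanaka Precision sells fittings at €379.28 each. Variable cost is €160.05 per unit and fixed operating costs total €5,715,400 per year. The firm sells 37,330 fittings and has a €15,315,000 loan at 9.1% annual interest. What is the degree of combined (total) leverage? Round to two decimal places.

7.61

Contribution at this volume is 37,330 × €219.23 = €8,183,855.90.
Operating income = contribution − fixed costs = €8,183,855.90 − €5,715,400 = €2,468,455.90. Interest = €1,393,665.00, so EBIT − I = €1,074,790.90.
Degree of total leverage = total CM / (EBIT − interest) = €8,183,855.90 / €1,074,790.90 = 7.6144.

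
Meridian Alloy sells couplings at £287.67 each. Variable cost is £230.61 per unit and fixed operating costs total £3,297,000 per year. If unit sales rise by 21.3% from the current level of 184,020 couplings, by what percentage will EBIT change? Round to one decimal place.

+31.0%

Total contribution margin = 184,020 × £57.06 = £10,500,181.20.
Operating income = contribution − fixed costs = £10,500,181.20 − £3,297,000 = £7,203,181.20.
So DOL = total CM / EBIT = £10,500,181.20 / £7,203,181.20 = 1.4577.
Operating income changes by 1.4577 × +21.3% = +31.0%.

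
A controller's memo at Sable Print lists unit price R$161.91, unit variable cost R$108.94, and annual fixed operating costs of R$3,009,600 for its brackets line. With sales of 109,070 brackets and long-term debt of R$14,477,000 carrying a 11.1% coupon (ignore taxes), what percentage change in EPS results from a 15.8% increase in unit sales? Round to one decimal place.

+78.6%

Contribution at this volume is 109,070 × R$52.97 = R$5,777,437.90.
Operating income = contribution − fixed costs = R$5,777,437.90 − R$3,009,600 = R$2,767,837.90.
After interest of R$1,606,947.00, pre-tax earnings = R$1,160,890.90.
Degree of combined leverage = contribution ÷ (EBIT − I) = R$5,777,437.90 ÷ R$1,160,890.90 = 4.9767.
%ΔEPS = DCL × %ΔSales = 4.9767 × +15.8% = +78.6%.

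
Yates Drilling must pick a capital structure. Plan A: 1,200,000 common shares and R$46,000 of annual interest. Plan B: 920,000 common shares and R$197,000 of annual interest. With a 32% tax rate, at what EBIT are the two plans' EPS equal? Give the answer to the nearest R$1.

At indifference, (EBIT − 46,000)(1 − t)/1,200,000 = (EBIT − 197,000)(1 − t)/920,000.
The (1 − t) factor cancels: (EBIT − 46,000) × 920,000 = (EBIT − 197,000) × 1,200,000.
Solving, EBIT = (197,000·1,200,000 − 46,000·920,000) / (1,200,000 − 920,000) = 194,080,000,000 / 280,000 = 693,142.86.

R$693,143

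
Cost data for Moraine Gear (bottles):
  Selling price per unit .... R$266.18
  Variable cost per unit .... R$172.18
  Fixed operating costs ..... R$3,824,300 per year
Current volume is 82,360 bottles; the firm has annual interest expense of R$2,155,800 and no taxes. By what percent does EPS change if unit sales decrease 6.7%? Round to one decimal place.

Contribution at this volume is 82,360 × R$94.00 = R$7,741,840.00.
Subtracting fixed costs: EBIT = R$7,741,840.00 − R$3,824,300 = R$3,917,540.00.
After interest of R$2,155,800.00, pre-tax earnings = R$1,761,740.00.
Degree of combined leverage = contribution ÷ (EBIT − I) = R$7,741,840.00 ÷ R$1,761,740.00 = 4.3944.
%ΔEPS = DCL × %ΔSales = 4.3944 × -6.7% = -29.4%.

-29.4%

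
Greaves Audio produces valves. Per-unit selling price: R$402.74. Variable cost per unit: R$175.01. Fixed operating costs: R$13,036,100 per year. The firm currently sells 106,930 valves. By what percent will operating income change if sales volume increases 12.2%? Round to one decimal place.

+26.3%

At 106,930 units, contribution = 106,930 × R$227.73 = R$24,351,168.90.
Subtracting fixed costs: EBIT = R$24,351,168.90 − R$13,036,100 = R$11,315,068.90.
Degree of operating leverage = R$24,351,168.90 / R$11,315,068.90 = 2.1521.
%ΔEBIT = DOL × %ΔSales = 2.1521 × +12.2% = +26.3%.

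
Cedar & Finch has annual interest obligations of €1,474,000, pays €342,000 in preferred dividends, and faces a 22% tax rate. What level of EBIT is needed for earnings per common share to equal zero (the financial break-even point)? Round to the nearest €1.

Preferred dividends are paid after tax, so their pre-tax equivalent is €342,000 ÷ (1 − 0.22) = €438,461.54.
EPS = 0 when EBIT covers interest plus the pre-tax preferred burden: €1,474,000 + €438,461.54 = €1,912,461.54.

€1,912,462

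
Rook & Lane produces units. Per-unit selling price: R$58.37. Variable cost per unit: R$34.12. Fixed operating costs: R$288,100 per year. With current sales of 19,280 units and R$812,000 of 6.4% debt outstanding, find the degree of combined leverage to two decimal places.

3.67

Contribution at this volume is 19,280 × R$24.25 = R$467,540.00.
Subtracting fixed costs: EBIT = R$467,540.00 − R$288,100 = R$179,440.00. Interest = R$51,968.00.
DOL = R$467,540.00 ÷ R$179,440.00 = 2.6056; DFL = R$179,440.00 ÷ R$127,472.00 = 1.4077.
Combined leverage = 2.6056 × 1.4077 = 3.6679.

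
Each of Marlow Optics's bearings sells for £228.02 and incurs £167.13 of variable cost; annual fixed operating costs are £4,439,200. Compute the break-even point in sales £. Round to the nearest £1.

£16,623,853

Contribution margin per unit = £228.02 − £167.13 = £60.89, a CM ratio of £60.89 ÷ £228.02 = 0.2670.
Break-even sales = FC ÷ CM ratio = £4,439,200 × £228.02 / £60.89 = £16,623,853.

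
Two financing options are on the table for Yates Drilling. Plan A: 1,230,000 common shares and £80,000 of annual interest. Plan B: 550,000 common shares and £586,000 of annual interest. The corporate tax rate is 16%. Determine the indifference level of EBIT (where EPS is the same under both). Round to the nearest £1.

Set EPS_A = EPS_B: (EBIT − £80,000)(1 − 0.16) ÷ 1,230,000 = (EBIT − £586,000)(1 − 0.16) ÷ 550,000.
Cancelling (1 − t) and cross-multiplying: 550,000·(EBIT − 80,000) = 1,230,000·(EBIT − 586,000).
Solving, EBIT = (586,000·1,230,000 − 80,000·550,000) / (1,230,000 − 550,000) = 676,780,000,000 / 680,000 = 995,264.71.

£995,265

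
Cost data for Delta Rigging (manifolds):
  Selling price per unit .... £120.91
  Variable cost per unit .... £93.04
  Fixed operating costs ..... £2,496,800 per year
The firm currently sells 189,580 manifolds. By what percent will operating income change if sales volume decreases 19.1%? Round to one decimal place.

At 189,580 units, contribution = 189,580 × £27.87 = £5,283,594.60.
Operating income = contribution − fixed costs = £5,283,594.60 − £2,496,800 = £2,786,794.60.
DOL = contribution ÷ EBIT = £5,283,594.60 ÷ £2,786,794.60 = 1.8959.
So EBIT moves 1.8959 × (-19.1%) = -36.2%.

-36.2%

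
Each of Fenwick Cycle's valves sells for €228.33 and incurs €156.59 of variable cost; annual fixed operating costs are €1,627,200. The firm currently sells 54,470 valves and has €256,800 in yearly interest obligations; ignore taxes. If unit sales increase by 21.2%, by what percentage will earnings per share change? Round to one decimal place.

+40.9%

Contribution at this volume is 54,470 × €71.74 = €3,907,677.80.
Subtracting fixed costs: EBIT = €3,907,677.80 − €1,627,200 = €2,280,477.80.
Interest = €256,800.00, so EBIT − I = €2,023,677.80.
Degree of combined leverage = contribution ÷ (EBIT − I) = €3,907,677.80 ÷ €2,023,677.80 = 1.9310.
%ΔEPS = DCL × %ΔSales = 1.9310 × +21.2% = +40.9%.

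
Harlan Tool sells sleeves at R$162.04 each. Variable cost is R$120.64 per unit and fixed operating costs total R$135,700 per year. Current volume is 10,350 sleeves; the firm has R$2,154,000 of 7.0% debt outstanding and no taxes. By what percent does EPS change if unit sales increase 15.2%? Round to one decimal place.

Total contribution margin = 10,350 × R$41.40 = R$428,490.00.
EBIT = R$428,490.00 − R$135,700 = R$292,790.00.
After interest of R$150,780.00, pre-tax earnings = R$142,010.00.
DCL = total CM / (EBIT − I) = R$428,490.00 / R$142,010.00 = 3.0173.
EPS therefore changes by 3.0173 × (+15.2%) = +45.9%.

+45.9%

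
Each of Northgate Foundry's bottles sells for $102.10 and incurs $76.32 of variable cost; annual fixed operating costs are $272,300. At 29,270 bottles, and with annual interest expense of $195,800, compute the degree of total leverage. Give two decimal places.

2.63

At 29,270 units, contribution = 29,270 × $25.78 = $754,580.60.
EBIT = $754,580.60 − $272,300 = $482,280.60. Interest = $195,800.00.
DOL = $754,580.60 ÷ $482,280.60 = 1.5646; DFL = $482,280.60 ÷ $286,480.60 = 1.6835.
DCL = DOL × DFL = 1.5646 × 1.6835 = 2.6340.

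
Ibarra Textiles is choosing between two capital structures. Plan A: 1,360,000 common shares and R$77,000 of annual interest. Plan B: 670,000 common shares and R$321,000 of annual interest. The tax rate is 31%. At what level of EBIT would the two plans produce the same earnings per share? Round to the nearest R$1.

Set EPS_A = EPS_B: (EBIT − R$77,000)(1 − 0.31) ÷ 1,360,000 = (EBIT − R$321,000)(1 − 0.31) ÷ 670,000.
The (1 − t) factor cancels: (EBIT − 77,000) × 670,000 = (EBIT − 321,000) × 1,360,000.
Solving, EBIT = (321,000·1,360,000 − 77,000·670,000) / (1,360,000 − 670,000) = 384,970,000,000 / 690,000 = 557,927.54.

R$557,928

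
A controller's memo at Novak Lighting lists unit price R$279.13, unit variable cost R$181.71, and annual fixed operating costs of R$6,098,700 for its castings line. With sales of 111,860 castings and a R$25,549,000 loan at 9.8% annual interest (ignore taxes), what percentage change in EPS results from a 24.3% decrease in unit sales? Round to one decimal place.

At 111,860 units, contribution = 111,860 × R$97.42 = R$10,897,401.20.
Subtracting fixed costs: EBIT = R$10,897,401.20 − R$6,098,700 = R$4,798,701.20.
After interest of R$2,503,802.00, pre-tax earnings = R$2,294,899.20.
DCL = total CM / (EBIT − I) = R$10,897,401.20 / R$2,294,899.20 = 4.7485.
EPS therefore changes by 4.7485 × (-24.3%) = -115.4%.

-115.4%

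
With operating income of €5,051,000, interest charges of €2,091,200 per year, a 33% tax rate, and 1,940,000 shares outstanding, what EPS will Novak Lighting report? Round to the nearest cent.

Interest = €2,091,200.00, so EBT = €5,051,000 − €2,091,200.00 = €2,959,800.00.
After tax at 33%: net income = €2,959,800.00 × 0.67 = €1,983,066.00.
Per share: €1,983,066.00 / 1,940,000 shares = €1.02.

€1.02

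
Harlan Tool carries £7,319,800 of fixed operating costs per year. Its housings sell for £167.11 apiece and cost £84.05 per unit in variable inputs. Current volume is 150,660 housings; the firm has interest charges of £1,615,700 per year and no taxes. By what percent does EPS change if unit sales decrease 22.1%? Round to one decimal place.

Total contribution margin = 150,660 × £83.06 = £12,513,819.60.
Operating income = contribution − fixed costs = £12,513,819.60 − £7,319,800 = £5,194,019.60.
Interest = £1,615,700.00, so EBIT − I = £3,578,319.60.
Degree of combined leverage = contribution ÷ (EBIT − I) = £12,513,819.60 ÷ £3,578,319.60 = 3.4971.
EPS therefore changes by 3.4971 × (-22.1%) = -77.3%.

-77.3%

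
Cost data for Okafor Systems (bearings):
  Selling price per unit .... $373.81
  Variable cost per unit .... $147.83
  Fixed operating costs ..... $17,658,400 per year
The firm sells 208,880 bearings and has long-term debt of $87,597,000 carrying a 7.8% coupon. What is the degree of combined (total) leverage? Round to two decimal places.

2.08

Contribution at this volume is 208,880 × $225.98 = $47,202,702.40.
EBIT = $47,202,702.40 − $17,658,400 = $29,544,302.40. Interest = $6,832,566.00, so EBIT − I = $22,711,736.40.
DCL = contribution ÷ (EBIT − I) = $47,202,702.40 ÷ $22,711,736.40 = 2.0783.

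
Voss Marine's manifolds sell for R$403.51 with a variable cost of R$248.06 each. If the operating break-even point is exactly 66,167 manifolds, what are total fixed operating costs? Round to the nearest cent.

Each unit contributes R$403.51 − R$248.06 = R$155.45.
Since BE = FC / CM, FC = 66,167 × R$155.45 = R$10,285,660.15.

R$10,285,660.15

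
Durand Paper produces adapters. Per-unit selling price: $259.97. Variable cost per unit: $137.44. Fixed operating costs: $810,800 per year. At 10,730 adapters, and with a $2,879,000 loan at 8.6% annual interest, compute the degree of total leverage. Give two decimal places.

Contribution at this volume is 10,730 × $122.53 = $1,314,746.90.
Operating income = contribution − fixed costs = $1,314,746.90 − $810,800 = $503,946.90. Interest = $247,594.00.
DOL = $1,314,746.90 ÷ $503,946.90 = 2.6089; DFL = $503,946.90 ÷ $256,352.90 = 1.9658.
Combined leverage = 2.6089 × 1.9658 = 5.1286.

5.13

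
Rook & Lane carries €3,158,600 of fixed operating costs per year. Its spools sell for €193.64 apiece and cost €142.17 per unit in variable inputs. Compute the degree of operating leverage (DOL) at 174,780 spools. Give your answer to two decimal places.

Contribution at this volume is 174,780 × €51.47 = €8,995,926.60.
EBIT = €8,995,926.60 − €3,158,600 = €5,837,326.60.
Degree of operating leverage = €8,995,926.60 / €5,837,326.60 = 1.5411.

1.54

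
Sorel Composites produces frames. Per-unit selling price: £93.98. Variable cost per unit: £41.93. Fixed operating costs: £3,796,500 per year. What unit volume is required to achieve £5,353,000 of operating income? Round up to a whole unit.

175,783 frames

Unit CM = price − variable cost = £93.98 − £41.93 = £52.05.
Need Q such that Q × £52.05 − £3,796,500 = £5,353,000, i.e. Q = £9,149,500 / £52.05 = 175,782.90 → 175,783.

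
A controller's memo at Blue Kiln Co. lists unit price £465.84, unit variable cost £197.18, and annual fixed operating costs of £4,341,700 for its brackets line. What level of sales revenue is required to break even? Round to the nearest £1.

CM per unit = £465.84 − £197.18 = £268.66; CM ratio = £268.66 / £465.84 = 0.5767.
Break-even revenue = fixed costs × price ÷ CM = £4,341,700 × £465.84 ÷ £268.66 = £7,528,242.

£7,528,242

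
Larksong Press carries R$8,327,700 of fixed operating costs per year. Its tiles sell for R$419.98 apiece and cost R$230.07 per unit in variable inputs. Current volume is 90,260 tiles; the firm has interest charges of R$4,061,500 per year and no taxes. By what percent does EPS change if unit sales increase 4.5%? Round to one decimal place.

At 90,260 units, contribution = 90,260 × R$189.91 = R$17,141,276.60.
EBIT = R$17,141,276.60 − R$8,327,700 = R$8,813,576.60.
Interest = R$4,061,500.00, so EBIT − I = R$4,752,076.60.
Degree of combined leverage = contribution ÷ (EBIT − I) = R$17,141,276.60 ÷ R$4,752,076.60 = 3.6071.
%ΔEPS = DCL × %ΔSales = 3.6071 × +4.5% = +16.2%.

+16.2%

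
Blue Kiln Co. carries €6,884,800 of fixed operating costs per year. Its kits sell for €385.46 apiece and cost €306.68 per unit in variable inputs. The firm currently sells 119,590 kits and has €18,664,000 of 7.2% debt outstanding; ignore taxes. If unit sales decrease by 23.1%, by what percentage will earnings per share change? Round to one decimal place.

At 119,590 units, contribution = 119,590 × €78.78 = €9,421,300.20.
Operating income = contribution − fixed costs = €9,421,300.20 − €6,884,800 = €2,536,500.20.
After interest of €1,343,808.00, pre-tax earnings = €1,192,692.20.
Degree of combined leverage = contribution ÷ (EBIT − I) = €9,421,300.20 ÷ €1,192,692.20 = 7.8992.
%ΔEPS = DCL × %ΔSales = 7.8992 × -23.1% = -182.5%.

-182.5%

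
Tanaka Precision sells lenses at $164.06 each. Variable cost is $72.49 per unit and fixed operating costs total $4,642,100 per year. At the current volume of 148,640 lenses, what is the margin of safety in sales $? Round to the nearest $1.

Contribution margin per unit = $164.06 − $72.49 = $91.57. Break-even units = $4,642,100 ÷ $91.57 = 50,694.55; break-even revenue = 50,694.55 × $164.06 = $8,316,947.97.
Current sales = 148,640 × $164.06 = $24,385,878.40.
Margin of safety = $24,385,878.40 − $8,316,947.97 = $16,068,930.

$16,068,930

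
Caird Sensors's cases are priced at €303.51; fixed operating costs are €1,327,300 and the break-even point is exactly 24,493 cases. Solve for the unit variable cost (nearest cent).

€249.32

Contribution per unit must be FC / Q = €1,327,300 / 24,493 = €54.1910.
Variable cost per unit = €303.51 − €54.1910 = €249.32.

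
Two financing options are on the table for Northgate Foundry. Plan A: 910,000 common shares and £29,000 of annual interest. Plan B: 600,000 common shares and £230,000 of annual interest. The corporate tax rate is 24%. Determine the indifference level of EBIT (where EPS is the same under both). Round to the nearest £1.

Set EPS_A = EPS_B: (EBIT − £29,000)(1 − 0.24) ÷ 910,000 = (EBIT − £230,000)(1 − 0.24) ÷ 600,000.
The (1 − t) factor cancels: (EBIT − 29,000) × 600,000 = (EBIT − 230,000) × 910,000.
EBIT × (910,000 − 600,000) = 230,000 × 910,000 − 29,000 × 600,000 = 191,900,000,000, so EBIT = 191,900,000,000 ÷ 310,000 = 619,032.26.

£619,032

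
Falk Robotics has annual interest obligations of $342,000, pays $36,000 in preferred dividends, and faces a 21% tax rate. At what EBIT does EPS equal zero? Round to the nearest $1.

$387,570

Preferred dividends are paid after tax, so their pre-tax equivalent is $36,000 ÷ (1 − 0.21) = $45,569.62.
EPS = 0 when EBIT covers interest plus the pre-tax preferred burden: $342,000 + $45,569.62 = $387,569.62.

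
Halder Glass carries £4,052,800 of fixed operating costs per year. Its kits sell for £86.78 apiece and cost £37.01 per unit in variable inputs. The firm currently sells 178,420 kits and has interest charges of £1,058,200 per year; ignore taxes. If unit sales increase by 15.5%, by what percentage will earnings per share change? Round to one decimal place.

+36.5%

Contribution at this volume is 178,420 × £49.77 = £8,879,963.40.
Subtracting fixed costs: EBIT = £8,879,963.40 − £4,052,800 = £4,827,163.40.
After interest of £1,058,200.00, pre-tax earnings = £3,768,963.40.
DCL = total CM / (EBIT − I) = £8,879,963.40 / £3,768,963.40 = 2.3561.
EPS therefore changes by 2.3561 × (+15.5%) = +36.5%.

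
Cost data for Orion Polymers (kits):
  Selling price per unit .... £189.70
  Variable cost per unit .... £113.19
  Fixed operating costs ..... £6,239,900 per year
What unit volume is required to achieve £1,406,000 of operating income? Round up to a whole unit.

99,934 kits

Contribution margin per unit = £189.70 − £113.19 = £76.51.
Units = (FC + target) / CM = (£6,239,900 + £1,406,000) / £76.51 = 99,933.34, so 99,934 kits.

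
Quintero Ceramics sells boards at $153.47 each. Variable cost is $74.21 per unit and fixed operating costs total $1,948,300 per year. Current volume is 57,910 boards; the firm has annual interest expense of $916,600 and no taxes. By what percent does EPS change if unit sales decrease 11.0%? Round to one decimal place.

At 57,910 units, contribution = 57,910 × $79.26 = $4,589,946.60.
Operating income = contribution − fixed costs = $4,589,946.60 − $1,948,300 = $2,641,646.60.
After interest of $916,600.00, pre-tax earnings = $1,725,046.60.
DCL = total CM / (EBIT − I) = $4,589,946.60 / $1,725,046.60 = 2.6608.
EPS therefore changes by 2.6608 × (-11.0%) = -29.3%.

-29.3%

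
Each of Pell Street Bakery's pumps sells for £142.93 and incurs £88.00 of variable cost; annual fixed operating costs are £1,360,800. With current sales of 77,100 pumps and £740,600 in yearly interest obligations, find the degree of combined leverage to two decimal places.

1.98

Contribution at this volume is 77,100 × £54.93 = £4,235,103.00.
Operating income = contribution − fixed costs = £4,235,103.00 − £1,360,800 = £2,874,303.00. Interest = £740,600.00.
DOL = £4,235,103.00 ÷ £2,874,303.00 = 1.4734; DFL = £2,874,303.00 ÷ £2,133,703.00 = 1.3471.
Combined leverage = 1.4734 × 1.3471 = 1.9848.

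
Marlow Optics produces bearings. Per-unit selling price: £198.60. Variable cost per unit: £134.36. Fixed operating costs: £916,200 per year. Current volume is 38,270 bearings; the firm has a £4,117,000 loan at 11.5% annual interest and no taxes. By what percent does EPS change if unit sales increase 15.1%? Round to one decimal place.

At 38,270 units, contribution = 38,270 × £64.24 = £2,458,464.80.
Operating income = contribution − fixed costs = £2,458,464.80 − £916,200 = £1,542,264.80.
Interest = £473,455.00, so EBIT − I = £1,068,809.80.
DCL = total CM / (EBIT − I) = £2,458,464.80 / £1,068,809.80 = 2.3002.
EPS therefore changes by 2.3002 × (+15.1%) = +34.7%.

+34.7%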